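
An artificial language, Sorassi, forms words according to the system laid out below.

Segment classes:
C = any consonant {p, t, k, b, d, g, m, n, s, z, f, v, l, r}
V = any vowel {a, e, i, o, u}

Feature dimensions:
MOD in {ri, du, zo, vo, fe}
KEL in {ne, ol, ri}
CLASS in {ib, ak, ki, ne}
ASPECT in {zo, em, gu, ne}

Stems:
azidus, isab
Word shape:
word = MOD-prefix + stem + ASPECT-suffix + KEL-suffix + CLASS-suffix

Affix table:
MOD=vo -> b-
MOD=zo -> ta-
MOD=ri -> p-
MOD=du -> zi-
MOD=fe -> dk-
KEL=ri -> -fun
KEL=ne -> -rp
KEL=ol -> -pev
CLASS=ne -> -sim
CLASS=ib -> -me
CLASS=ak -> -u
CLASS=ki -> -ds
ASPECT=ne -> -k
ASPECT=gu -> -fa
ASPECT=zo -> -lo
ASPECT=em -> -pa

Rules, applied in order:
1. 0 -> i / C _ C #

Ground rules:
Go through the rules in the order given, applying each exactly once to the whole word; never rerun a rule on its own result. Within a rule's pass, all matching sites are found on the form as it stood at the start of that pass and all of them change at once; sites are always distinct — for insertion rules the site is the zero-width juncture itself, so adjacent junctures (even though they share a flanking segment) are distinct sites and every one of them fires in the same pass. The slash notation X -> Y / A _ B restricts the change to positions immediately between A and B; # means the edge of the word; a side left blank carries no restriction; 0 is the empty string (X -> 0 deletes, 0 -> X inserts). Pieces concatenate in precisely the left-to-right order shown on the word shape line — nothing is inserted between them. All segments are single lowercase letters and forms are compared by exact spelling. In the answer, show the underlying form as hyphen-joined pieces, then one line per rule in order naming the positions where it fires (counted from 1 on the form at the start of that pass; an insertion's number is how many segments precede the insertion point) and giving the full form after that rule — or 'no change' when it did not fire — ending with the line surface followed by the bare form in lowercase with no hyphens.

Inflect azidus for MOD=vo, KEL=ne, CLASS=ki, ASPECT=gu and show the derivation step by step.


underlying: b-azidus-fa-rp-ds
1. 0 -> i / C _ C #: inserts after position(s) 12: bazidusfarpdis
surface: bazidusfarpdis


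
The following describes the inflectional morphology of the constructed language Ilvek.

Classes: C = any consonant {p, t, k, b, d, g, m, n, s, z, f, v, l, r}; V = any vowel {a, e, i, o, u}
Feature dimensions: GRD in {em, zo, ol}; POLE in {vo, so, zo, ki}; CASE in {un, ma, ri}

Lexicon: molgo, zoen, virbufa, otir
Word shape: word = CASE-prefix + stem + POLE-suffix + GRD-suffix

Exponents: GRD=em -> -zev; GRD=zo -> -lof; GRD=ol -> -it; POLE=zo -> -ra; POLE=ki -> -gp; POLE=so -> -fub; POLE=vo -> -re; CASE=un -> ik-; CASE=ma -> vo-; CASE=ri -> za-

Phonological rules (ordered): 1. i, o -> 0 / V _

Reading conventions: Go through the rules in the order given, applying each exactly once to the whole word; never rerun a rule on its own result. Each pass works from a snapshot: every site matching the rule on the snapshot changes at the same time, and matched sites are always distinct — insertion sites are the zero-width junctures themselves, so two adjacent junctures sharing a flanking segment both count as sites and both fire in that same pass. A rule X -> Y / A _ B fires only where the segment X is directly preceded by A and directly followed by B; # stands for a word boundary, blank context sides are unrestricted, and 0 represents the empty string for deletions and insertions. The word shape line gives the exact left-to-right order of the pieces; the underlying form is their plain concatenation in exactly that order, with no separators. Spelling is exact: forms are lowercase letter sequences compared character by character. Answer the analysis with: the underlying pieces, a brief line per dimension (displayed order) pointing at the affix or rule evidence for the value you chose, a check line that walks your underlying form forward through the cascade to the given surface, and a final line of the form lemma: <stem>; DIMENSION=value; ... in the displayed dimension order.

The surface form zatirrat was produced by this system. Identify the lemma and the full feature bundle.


underlying: za-otir-ra-it
GRD=ol - signalled by the affix -it
POLE=zo - signalled by the affix -ra
CASE=ri - signalled by the affix za-
check: zaotirrait -> zatirrat
lemma: otir; GRD=ol; POLE=zo; CASE=ri


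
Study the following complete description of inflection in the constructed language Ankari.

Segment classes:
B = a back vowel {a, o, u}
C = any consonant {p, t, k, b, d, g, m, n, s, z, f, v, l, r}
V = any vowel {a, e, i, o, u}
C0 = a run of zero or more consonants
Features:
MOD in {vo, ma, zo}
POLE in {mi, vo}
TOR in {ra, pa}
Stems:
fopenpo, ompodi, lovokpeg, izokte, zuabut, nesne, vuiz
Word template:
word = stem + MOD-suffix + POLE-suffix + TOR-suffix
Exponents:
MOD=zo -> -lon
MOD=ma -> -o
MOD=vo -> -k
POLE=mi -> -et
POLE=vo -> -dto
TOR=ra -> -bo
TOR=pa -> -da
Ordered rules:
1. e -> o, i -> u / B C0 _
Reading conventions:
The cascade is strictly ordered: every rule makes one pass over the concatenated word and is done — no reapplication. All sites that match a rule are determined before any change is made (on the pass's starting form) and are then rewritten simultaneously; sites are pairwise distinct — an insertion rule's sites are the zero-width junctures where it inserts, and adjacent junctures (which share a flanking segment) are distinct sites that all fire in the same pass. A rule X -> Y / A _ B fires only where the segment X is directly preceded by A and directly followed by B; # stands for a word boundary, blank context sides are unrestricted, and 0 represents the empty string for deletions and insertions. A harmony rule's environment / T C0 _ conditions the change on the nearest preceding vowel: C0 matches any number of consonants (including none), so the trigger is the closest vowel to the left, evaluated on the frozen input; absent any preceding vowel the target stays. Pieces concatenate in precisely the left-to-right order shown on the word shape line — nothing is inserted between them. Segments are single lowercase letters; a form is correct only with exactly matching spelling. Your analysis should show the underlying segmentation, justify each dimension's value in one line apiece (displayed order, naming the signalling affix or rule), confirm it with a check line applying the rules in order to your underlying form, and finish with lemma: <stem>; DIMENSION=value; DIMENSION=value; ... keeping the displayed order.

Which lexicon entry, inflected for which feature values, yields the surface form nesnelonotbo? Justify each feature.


underlying: nesne-lon-et-bo
MOD=zo - signalled by the affix -lon
POLE=mi - signalled by the affix -et
TOR=ra - signalled by the affix -bo
check: nesnelonetbo -> nesnelonotbo
lemma: nesne; MOD=zo; POLE=mi; TOR=ra


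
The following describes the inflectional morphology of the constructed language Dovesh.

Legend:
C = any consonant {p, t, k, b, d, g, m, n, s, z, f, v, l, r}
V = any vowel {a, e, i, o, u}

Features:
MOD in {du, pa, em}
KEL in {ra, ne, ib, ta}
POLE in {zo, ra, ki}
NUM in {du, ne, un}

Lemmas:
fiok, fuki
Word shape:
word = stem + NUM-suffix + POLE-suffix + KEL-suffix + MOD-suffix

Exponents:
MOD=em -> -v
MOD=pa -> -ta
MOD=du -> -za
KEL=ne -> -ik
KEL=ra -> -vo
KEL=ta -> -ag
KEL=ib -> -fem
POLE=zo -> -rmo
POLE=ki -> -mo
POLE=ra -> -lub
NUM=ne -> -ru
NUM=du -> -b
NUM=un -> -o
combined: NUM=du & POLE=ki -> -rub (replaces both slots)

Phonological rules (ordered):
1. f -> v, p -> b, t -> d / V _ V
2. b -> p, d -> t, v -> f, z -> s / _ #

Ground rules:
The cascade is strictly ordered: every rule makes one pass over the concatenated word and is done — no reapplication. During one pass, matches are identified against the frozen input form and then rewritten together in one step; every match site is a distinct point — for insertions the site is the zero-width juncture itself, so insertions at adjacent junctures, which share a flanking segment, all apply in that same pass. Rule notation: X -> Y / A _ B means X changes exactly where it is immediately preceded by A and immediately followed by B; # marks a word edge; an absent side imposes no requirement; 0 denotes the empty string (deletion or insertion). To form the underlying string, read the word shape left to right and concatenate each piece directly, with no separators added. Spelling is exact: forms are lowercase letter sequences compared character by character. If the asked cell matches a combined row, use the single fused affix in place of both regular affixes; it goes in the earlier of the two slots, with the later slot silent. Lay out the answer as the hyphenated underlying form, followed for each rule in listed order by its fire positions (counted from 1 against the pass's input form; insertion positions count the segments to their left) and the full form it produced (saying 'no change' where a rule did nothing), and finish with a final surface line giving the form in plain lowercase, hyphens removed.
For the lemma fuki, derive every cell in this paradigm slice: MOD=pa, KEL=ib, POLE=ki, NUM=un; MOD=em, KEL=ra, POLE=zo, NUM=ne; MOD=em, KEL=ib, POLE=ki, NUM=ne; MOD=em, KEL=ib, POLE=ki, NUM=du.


cell MOD=pa, KEL=ib, POLE=ki, NUM=un:
underlying: fuki-o-mo-fem-ta
1. f -> v, p -> b, t -> d / V _ V: fires at position(s) 8: fukiomovemta
2. b -> p, d -> t, v -> f, z -> s / _ #: no change
surface: fukiomovemta

cell MOD=em, KEL=ra, POLE=zo, NUM=ne:
underlying: fuki-ru-rmo-vo-v
1. f -> v, p -> b, t -> d / V _ V: no change
2. b -> p, d -> t, v -> f, z -> s / _ #: fires at position(s) 12: fukirurmovof
surface: fukirurmovof

cell MOD=em, KEL=ib, POLE=ki, NUM=ne:
underlying: fuki-ru-mo-fem-v
1. f -> v, p -> b, t -> d / V _ V: fires at position(s) 9: fukirumovemv
2. b -> p, d -> t, v -> f, z -> s / _ #: fires at position(s) 12: fukirumovemf
surface: fukirumovemf

cell MOD=em, KEL=ib, POLE=ki, NUM=du:
underlying: fuki-rub-fem-v
1. f -> v, p -> b, t -> d / V _ V: no change
2. b -> p, d -> t, v -> f, z -> s / _ #: fires at position(s) 11: fukirubfemf
surface: fukirubfemf


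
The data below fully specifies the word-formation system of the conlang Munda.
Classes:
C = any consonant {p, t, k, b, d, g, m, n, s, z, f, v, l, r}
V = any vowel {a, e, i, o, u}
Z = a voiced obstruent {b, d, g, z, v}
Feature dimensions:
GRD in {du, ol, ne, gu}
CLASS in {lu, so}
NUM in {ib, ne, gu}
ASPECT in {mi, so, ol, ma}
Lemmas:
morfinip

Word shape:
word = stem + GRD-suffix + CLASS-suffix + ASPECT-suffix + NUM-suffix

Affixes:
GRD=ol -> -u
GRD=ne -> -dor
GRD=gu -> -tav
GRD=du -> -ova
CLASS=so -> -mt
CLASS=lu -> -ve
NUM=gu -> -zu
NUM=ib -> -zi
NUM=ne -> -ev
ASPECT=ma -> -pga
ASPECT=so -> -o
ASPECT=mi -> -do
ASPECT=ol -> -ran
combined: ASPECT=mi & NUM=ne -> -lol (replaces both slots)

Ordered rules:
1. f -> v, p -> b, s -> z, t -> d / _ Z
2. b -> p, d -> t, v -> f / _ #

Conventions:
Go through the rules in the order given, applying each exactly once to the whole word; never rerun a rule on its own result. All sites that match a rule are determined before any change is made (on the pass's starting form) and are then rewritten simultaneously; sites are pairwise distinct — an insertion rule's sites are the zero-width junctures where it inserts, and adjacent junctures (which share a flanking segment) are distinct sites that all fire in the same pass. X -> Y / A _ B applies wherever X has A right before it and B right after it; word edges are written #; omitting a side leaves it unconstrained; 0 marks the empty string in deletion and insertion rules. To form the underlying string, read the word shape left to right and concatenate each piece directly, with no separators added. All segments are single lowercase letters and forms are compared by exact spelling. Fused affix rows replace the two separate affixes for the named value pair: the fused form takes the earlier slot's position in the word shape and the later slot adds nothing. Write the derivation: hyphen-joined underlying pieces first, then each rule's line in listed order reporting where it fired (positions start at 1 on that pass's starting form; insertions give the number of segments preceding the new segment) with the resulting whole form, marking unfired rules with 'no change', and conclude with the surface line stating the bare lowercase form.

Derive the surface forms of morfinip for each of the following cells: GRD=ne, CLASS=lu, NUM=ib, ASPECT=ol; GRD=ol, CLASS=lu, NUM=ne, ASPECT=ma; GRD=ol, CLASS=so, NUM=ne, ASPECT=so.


cell GRD=ne, CLASS=lu, NUM=ib, ASPECT=ol:
underlying: morfinip-dor-ve-ran-zi
1. f -> v, p -> b, s -> z, t -> d / _ Z: fires at position(s) 8: morfinibdorveranzi
2. b -> p, d -> t, v -> f / _ #: no change
surface: morfinibdorveranzi

cell GRD=ol, CLASS=lu, NUM=ne, ASPECT=ma:
underlying: morfinip-u-ve-pga-ev
1. f -> v, p -> b, s -> z, t -> d / _ Z: fires at position(s) 12: morfinipuvebgaev
2. b -> p, d -> t, v -> f / _ #: fires at position(s) 16: morfinipuvebgaef
surface: morfinipuvebgaef

cell GRD=ol, CLASS=so, NUM=ne, ASPECT=so:
underlying: morfinip-u-mt-o-ev
1. f -> v, p -> b, s -> z, t -> d / _ Z: no change
2. b -> p, d -> t, v -> f / _ #: fires at position(s) 14: morfinipumtoef
surface: morfinipumtoef


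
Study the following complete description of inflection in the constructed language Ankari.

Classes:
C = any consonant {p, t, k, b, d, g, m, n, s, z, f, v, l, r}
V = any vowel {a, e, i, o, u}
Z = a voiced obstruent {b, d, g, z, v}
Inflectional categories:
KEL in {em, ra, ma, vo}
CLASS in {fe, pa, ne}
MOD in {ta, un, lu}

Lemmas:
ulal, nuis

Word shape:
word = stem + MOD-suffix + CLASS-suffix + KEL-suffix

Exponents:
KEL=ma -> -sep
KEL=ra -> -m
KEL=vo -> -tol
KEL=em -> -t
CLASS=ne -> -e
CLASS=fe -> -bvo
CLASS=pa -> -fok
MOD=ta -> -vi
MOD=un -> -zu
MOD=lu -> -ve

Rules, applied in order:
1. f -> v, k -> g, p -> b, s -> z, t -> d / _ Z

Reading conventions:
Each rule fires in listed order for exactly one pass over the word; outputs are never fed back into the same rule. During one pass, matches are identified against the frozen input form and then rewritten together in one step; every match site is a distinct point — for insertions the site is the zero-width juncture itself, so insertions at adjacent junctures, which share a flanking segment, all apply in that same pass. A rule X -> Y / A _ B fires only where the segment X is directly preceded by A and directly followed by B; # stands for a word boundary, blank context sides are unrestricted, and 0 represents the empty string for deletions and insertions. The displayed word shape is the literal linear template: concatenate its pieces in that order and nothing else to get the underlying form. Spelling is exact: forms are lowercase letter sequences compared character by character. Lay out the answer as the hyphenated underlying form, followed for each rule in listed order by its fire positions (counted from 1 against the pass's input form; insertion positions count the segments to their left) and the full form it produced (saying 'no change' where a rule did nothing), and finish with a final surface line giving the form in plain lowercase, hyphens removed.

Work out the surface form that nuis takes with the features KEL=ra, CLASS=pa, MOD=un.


underlying: nuis-zu-fok-m
1. f -> v, k -> g, p -> b, s -> z, t -> d / _ Z: fires at position(s) 4: nuizzufokm
surface: nuizzufokm


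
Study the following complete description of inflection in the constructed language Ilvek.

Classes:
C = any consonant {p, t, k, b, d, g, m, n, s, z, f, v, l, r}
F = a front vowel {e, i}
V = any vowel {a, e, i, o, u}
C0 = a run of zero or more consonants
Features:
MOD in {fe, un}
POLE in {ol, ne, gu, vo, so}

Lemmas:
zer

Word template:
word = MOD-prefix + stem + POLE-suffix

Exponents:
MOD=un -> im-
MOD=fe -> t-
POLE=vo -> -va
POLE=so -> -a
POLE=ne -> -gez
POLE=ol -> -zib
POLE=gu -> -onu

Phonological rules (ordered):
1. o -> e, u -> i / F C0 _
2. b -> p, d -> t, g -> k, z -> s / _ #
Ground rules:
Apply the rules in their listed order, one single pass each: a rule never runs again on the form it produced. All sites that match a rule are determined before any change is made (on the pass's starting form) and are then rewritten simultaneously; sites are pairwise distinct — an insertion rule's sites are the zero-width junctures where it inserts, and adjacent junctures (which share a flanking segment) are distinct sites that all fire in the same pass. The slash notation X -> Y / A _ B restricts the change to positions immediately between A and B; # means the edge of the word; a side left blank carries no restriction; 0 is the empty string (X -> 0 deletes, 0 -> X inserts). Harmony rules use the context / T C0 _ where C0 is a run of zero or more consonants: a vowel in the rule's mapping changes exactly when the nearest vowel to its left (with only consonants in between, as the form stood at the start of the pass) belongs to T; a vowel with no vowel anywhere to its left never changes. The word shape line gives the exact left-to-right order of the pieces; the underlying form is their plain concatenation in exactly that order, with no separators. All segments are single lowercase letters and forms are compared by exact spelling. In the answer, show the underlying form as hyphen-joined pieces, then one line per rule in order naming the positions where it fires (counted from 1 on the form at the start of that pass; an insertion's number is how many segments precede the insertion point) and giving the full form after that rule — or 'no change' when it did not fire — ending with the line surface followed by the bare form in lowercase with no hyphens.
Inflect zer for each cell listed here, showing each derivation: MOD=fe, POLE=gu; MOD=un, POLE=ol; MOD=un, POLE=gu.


cell MOD=fe, POLE=gu:
underlying: t-zer-onu
1. o -> e, u -> i / F C0 _: fires at position(s) 5: tzerenu
2. b -> p, d -> t, g -> k, z -> s / _ #: no change
surface: tzerenu

cell MOD=un, POLE=ol:
underlying: im-zer-zib
1. o -> e, u -> i / F C0 _: no change
2. b -> p, d -> t, g -> k, z -> s / _ #: fires at position(s) 8: imzerzip
surface: imzerzip

cell MOD=un, POLE=gu:
underlying: im-zer-onu
1. o -> e, u -> i / F C0 _: fires at position(s) 6: imzerenu
2. b -> p, d -> t, g -> k, z -> s / _ #: no change
surface: imzerenu


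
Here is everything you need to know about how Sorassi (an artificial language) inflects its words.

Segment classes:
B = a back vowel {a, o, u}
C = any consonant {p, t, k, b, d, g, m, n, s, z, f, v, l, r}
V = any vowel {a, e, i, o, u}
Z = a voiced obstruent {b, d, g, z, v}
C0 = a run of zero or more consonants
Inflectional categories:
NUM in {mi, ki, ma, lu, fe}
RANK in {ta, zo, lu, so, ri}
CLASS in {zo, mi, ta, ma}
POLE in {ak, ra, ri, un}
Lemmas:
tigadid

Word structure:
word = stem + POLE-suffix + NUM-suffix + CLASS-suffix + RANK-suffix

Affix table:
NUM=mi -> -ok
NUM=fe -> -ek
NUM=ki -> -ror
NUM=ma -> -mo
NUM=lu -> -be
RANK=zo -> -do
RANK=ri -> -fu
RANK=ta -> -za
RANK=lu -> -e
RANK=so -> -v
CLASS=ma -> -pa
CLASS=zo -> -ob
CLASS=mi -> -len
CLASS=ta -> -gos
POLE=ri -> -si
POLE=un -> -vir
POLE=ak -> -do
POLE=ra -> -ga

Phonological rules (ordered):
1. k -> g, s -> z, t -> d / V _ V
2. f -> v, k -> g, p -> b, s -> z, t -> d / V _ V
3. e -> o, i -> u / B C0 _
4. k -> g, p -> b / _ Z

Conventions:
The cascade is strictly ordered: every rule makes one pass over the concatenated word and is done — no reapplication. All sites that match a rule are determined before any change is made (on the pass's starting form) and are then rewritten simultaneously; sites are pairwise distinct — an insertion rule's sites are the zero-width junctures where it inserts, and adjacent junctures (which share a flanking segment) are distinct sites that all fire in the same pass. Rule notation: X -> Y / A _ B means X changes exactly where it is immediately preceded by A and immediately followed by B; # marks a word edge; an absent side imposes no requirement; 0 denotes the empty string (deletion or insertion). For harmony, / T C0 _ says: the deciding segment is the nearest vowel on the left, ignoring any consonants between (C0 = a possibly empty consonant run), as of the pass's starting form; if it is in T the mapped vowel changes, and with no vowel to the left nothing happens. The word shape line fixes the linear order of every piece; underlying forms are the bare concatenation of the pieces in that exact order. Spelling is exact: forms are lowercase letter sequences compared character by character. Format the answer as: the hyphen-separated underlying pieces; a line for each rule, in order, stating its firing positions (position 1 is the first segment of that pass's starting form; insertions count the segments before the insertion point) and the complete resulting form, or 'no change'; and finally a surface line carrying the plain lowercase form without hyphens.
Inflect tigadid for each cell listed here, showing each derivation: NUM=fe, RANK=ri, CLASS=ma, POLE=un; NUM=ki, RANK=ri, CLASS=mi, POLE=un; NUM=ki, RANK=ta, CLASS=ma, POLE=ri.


cell NUM=fe, RANK=ri, CLASS=ma, POLE=un:
underlying: tigadid-vir-ek-pa-fu
1. k -> g, s -> z, t -> d / V _ V: no change
2. f -> v, k -> g, p -> b, s -> z, t -> d / V _ V: fires at position(s) 15: tigadidvirekpavu
3. e -> o, i -> u / B C0 _: fires at position(s) 6: tigadudvirekpavu
4. k -> g, p -> b / _ Z: no change
surface: tigadudvirekpavu

cell NUM=ki, RANK=ri, CLASS=mi, POLE=un:
underlying: tigadid-vir-ror-len-fu
1. k -> g, s -> z, t -> d / V _ V: no change
2. f -> v, k -> g, p -> b, s -> z, t -> d / V _ V: no change
3. e -> o, i -> u / B C0 _: fires at position(s) 6, 15: tigadudvirrorlonfu
4. k -> g, p -> b / _ Z: no change
surface: tigadudvirrorlonfu

cell NUM=ki, RANK=ta, CLASS=ma, POLE=ri:
underlying: tigadid-si-ror-pa-za
1. k -> g, s -> z, t -> d / V _ V: no change
2. f -> v, k -> g, p -> b, s -> z, t -> d / V _ V: no change
3. e -> o, i -> u / B C0 _: fires at position(s) 6: tigadudsirorpaza
4. k -> g, p -> b / _ Z: no change
surface: tigadudsirorpaza


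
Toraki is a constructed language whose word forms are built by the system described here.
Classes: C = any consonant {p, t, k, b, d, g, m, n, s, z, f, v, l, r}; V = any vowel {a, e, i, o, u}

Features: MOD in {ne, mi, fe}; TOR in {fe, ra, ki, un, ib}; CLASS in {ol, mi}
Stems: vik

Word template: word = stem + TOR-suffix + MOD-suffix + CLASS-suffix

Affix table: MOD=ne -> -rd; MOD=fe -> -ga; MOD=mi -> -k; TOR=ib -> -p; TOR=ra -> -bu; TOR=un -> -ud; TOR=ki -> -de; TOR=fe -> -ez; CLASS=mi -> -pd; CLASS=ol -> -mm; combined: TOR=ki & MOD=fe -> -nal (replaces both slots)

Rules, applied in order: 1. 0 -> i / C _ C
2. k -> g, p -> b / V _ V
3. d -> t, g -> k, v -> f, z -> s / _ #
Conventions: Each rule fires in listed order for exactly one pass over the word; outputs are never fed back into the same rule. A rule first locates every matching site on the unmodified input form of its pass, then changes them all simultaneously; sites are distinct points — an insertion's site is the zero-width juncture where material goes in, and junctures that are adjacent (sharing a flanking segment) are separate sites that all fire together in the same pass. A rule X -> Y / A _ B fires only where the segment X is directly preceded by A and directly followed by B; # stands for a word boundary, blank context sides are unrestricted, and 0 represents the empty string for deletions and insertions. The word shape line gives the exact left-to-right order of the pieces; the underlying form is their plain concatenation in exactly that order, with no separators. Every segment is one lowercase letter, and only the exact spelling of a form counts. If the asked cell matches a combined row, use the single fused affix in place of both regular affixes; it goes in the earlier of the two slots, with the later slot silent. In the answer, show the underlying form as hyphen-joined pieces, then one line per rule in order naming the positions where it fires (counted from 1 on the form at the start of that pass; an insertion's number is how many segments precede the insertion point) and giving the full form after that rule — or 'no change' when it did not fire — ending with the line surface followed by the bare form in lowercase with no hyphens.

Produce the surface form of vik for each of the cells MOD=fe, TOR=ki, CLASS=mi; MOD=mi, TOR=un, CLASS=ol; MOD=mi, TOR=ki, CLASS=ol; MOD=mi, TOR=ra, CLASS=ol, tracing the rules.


cell MOD=fe, TOR=ki, CLASS=mi:
underlying: vik-nal-pd
1. 0 -> i / C _ C: inserts after position(s) 3, 6, 7: vikinalipid
2. k -> g, p -> b / V _ V: fires at position(s) 3, 9: viginalibid
3. d -> t, g -> k, v -> f, z -> s / _ #: fires at position(s) 11: viginalibit
surface: viginalibit

cell MOD=mi, TOR=un, CLASS=ol:
underlying: vik-ud-k-mm
1. 0 -> i / C _ C: inserts after position(s) 5, 6, 7: vikudikimim
2. k -> g, p -> b / V _ V: fires at position(s) 3, 7: vigudigimim
3. d -> t, g -> k, v -> f, z -> s / _ #: no change
surface: vigudigimim

cell MOD=mi, TOR=ki, CLASS=ol:
underlying: vik-de-k-mm
1. 0 -> i / C _ C: inserts after position(s) 3, 6, 7: vikidekimim
2. k -> g, p -> b / V _ V: fires at position(s) 3, 7: vigidegimim
3. d -> t, g -> k, v -> f, z -> s / _ #: no change
surface: vigidegimim

cell MOD=mi, TOR=ra, CLASS=ol:
underlying: vik-bu-k-mm
1. 0 -> i / C _ C: inserts after position(s) 3, 6, 7: vikibukimim
2. k -> g, p -> b / V _ V: fires at position(s) 3, 7: vigibugimim
3. d -> t, g -> k, v -> f, z -> s / _ #: no change
surface: vigibugimim


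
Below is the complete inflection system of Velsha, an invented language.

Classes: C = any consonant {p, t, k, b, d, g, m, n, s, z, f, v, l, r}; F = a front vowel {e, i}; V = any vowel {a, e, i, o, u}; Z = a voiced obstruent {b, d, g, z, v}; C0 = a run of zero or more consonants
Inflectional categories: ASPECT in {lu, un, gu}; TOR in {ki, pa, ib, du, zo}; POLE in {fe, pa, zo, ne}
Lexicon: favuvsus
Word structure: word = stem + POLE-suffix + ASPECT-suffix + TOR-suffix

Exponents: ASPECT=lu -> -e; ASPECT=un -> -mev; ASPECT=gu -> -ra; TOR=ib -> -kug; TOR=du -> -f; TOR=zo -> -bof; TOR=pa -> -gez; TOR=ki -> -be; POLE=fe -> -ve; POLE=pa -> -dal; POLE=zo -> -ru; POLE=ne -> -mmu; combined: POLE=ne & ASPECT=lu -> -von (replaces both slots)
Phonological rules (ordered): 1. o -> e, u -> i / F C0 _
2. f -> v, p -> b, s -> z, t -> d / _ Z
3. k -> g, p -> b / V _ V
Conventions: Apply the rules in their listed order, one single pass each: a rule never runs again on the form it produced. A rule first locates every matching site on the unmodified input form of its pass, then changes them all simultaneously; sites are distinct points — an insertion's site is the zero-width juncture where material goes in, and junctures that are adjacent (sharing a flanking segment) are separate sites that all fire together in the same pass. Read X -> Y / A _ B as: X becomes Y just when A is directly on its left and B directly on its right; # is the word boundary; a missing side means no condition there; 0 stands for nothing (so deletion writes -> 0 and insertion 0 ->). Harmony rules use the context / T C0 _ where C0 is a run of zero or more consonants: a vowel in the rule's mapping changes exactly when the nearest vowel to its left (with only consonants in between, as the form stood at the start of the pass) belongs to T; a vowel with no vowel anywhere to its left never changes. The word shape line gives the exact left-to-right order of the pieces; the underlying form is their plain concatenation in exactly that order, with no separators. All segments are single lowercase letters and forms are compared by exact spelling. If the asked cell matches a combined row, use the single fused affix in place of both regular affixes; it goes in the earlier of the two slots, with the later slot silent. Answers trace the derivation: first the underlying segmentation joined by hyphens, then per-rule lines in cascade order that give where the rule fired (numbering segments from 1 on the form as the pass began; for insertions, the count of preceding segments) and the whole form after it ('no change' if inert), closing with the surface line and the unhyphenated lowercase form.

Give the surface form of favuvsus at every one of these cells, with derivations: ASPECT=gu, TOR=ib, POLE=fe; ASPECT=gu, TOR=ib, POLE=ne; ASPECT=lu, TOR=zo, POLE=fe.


cell ASPECT=gu, TOR=ib, POLE=fe:
underlying: favuvsus-ve-ra-kug
1. o -> e, u -> i / F C0 _: no change
2. f -> v, p -> b, s -> z, t -> d / _ Z: fires at position(s) 8: favuvsuzverakug
3. k -> g, p -> b / V _ V: fires at position(s) 13: favuvsuzveragug
surface: favuvsuzveragug

cell ASPECT=gu, TOR=ib, POLE=ne:
underlying: favuvsus-mmu-ra-kug
1. o -> e, u -> i / F C0 _: no change
2. f -> v, p -> b, s -> z, t -> d / _ Z: no change
3. k -> g, p -> b / V _ V: fires at position(s) 14: favuvsusmmuragug
surface: favuvsusmmuragug

cell ASPECT=lu, TOR=zo, POLE=fe:
underlying: favuvsus-ve-e-bof
1. o -> e, u -> i / F C0 _: fires at position(s) 13: favuvsusveebef
2. f -> v, p -> b, s -> z, t -> d / _ Z: fires at position(s) 8: favuvsuzveebef
3. k -> g, p -> b / V _ V: no change
surface: favuvsuzveebef


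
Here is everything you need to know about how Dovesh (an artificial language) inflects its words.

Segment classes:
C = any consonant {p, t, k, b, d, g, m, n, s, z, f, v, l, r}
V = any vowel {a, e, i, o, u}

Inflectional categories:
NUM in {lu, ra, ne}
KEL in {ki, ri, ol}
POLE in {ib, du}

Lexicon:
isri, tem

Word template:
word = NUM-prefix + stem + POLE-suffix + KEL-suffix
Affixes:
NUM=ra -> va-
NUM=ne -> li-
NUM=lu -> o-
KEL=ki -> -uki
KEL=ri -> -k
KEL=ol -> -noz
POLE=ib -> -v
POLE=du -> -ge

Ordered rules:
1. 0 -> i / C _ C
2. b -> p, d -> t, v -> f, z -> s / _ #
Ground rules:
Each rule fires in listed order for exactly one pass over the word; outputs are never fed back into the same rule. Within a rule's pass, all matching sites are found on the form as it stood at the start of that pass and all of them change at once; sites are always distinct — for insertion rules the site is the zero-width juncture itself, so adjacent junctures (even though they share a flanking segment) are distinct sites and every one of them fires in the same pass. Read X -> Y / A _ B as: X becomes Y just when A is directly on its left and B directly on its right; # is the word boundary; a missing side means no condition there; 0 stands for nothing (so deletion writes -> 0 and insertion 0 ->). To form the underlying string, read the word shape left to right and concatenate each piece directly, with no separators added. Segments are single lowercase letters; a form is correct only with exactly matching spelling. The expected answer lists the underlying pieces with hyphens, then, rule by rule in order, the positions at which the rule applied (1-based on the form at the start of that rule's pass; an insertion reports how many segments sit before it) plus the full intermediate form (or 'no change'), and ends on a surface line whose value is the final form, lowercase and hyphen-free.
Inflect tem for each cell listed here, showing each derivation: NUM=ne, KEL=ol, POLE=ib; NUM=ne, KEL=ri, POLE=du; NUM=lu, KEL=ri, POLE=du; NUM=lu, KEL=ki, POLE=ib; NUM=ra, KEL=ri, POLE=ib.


cell NUM=ne, KEL=ol, POLE=ib:
underlying: li-tem-v-noz
1. 0 -> i / C _ C: inserts after position(s) 5, 6: litemivinoz
2. b -> p, d -> t, v -> f, z -> s / _ #: fires at position(s) 11: litemivinos
surface: litemivinos

cell NUM=ne, KEL=ri, POLE=du:
underlying: li-tem-ge-k
1. 0 -> i / C _ C: inserts after position(s) 5: litemigek
2. b -> p, d -> t, v -> f, z -> s / _ #: no change
surface: litemigek

cell NUM=lu, KEL=ri, POLE=du:
underlying: o-tem-ge-k
1. 0 -> i / C _ C: inserts after position(s) 4: otemigek
2. b -> p, d -> t, v -> f, z -> s / _ #: no change
surface: otemigek

cell NUM=lu, KEL=ki, POLE=ib:
underlying: o-tem-v-uki
1. 0 -> i / C _ C: inserts after position(s) 4: otemivuki
2. b -> p, d -> t, v -> f, z -> s / _ #: no change
surface: otemivuki

cell NUM=ra, KEL=ri, POLE=ib:
underlying: va-tem-v-k
1. 0 -> i / C _ C: inserts after position(s) 5, 6: vatemivik
2. b -> p, d -> t, v -> f, z -> s / _ #: no change
surface: vatemivik


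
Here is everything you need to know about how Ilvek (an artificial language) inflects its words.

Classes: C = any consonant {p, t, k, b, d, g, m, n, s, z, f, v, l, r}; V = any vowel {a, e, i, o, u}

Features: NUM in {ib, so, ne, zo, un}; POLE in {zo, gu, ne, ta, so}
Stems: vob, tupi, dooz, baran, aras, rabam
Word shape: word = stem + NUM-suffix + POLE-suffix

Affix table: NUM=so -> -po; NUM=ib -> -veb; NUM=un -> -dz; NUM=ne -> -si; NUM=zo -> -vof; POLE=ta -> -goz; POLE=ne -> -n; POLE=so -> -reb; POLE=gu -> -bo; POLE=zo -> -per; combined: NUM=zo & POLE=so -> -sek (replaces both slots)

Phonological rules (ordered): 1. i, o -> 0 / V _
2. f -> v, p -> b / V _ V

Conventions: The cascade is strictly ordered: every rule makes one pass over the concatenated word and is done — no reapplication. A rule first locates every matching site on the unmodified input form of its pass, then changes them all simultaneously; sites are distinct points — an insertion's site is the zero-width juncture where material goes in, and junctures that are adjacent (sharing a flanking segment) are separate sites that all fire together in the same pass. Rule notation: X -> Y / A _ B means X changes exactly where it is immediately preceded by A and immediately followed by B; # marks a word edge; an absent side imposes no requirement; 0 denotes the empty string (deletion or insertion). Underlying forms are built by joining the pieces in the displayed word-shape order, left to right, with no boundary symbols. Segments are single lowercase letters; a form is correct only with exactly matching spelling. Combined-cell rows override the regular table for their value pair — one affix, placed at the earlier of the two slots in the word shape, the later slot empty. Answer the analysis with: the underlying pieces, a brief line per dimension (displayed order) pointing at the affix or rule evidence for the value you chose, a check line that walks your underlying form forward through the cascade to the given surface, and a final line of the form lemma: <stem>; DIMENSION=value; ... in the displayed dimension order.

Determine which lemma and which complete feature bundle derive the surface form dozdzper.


underlying: dooz-dz-per
NUM=un - signalled by the affix -dz
POLE=zo - signalled by the affix -per
check: doozdzper -> dozdzper -> dozdzper
lemma: dooz; NUM=un; POLE=zo


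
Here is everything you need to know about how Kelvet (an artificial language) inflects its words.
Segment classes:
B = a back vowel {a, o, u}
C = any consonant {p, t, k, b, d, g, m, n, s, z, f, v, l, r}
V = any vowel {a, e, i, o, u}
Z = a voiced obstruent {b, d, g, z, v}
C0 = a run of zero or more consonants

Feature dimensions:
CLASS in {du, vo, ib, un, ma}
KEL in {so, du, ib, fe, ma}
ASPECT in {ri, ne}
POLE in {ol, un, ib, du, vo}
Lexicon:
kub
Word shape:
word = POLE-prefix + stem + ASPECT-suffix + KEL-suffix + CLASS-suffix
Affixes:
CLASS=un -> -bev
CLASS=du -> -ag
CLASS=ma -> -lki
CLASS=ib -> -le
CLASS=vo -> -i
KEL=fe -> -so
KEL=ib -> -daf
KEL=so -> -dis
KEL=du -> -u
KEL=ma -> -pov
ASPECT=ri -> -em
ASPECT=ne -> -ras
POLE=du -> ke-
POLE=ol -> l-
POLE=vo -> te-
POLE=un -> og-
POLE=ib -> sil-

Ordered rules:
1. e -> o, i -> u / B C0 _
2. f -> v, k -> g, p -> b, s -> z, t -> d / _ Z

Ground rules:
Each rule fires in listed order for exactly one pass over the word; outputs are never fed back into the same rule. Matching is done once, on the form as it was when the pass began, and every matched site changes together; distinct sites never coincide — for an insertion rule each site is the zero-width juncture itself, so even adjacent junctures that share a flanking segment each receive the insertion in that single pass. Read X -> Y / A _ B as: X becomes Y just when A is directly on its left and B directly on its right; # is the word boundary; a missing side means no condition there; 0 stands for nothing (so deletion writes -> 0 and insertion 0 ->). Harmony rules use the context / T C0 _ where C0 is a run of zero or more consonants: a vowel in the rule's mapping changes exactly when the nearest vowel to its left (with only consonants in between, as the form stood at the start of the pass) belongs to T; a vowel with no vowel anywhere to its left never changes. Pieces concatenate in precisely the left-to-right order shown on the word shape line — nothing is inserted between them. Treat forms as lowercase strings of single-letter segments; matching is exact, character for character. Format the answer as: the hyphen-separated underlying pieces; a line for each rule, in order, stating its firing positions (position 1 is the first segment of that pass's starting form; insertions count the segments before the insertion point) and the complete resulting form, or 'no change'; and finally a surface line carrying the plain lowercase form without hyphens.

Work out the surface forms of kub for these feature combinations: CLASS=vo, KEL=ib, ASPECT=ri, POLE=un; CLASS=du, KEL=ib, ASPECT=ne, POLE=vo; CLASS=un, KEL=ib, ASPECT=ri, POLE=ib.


cell CLASS=vo, KEL=ib, ASPECT=ri, POLE=un:
underlying: og-kub-em-daf-i
1. e -> o, i -> u / B C0 _: fires at position(s) 6, 11: ogkubomdafu
2. f -> v, k -> g, p -> b, s -> z, t -> d / _ Z: no change
surface: ogkubomdafu

cell CLASS=du, KEL=ib, ASPECT=ne, POLE=vo:
underlying: te-kub-ras-daf-ag
1. e -> o, i -> u / B C0 _: no change
2. f -> v, k -> g, p -> b, s -> z, t -> d / _ Z: fires at position(s) 8: tekubrazdafag
surface: tekubrazdafag

cell CLASS=un, KEL=ib, ASPECT=ri, POLE=ib:
underlying: sil-kub-em-daf-bev
1. e -> o, i -> u / B C0 _: fires at position(s) 7, 13: silkubomdafbov
2. f -> v, k -> g, p -> b, s -> z, t -> d / _ Z: fires at position(s) 11: silkubomdavbov
surface: silkubomdavbov


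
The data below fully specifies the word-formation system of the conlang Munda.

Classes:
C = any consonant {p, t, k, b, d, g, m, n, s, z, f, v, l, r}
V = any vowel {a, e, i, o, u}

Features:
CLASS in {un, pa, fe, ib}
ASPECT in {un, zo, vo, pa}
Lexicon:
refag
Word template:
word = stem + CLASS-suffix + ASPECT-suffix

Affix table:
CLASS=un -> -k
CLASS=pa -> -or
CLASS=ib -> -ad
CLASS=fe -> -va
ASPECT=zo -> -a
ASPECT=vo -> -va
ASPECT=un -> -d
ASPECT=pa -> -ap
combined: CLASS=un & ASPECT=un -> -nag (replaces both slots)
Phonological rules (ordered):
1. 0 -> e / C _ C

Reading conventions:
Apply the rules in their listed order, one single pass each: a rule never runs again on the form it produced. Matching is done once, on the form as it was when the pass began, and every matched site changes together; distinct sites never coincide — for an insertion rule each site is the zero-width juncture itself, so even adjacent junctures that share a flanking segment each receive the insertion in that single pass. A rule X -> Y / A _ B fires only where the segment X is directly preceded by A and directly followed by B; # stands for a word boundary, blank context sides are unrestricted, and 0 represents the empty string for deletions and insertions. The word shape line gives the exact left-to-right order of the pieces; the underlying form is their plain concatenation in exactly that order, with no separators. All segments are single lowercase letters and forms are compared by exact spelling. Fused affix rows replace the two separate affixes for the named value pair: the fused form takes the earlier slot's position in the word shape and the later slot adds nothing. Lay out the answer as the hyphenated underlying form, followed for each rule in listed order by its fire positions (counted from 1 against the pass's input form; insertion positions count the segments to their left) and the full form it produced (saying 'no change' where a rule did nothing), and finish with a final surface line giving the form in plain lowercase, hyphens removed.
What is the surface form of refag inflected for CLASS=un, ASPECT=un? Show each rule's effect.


underlying: refag-nag
1. 0 -> e / C _ C: inserts after position(s) 5: refagenag
surface: refagenag


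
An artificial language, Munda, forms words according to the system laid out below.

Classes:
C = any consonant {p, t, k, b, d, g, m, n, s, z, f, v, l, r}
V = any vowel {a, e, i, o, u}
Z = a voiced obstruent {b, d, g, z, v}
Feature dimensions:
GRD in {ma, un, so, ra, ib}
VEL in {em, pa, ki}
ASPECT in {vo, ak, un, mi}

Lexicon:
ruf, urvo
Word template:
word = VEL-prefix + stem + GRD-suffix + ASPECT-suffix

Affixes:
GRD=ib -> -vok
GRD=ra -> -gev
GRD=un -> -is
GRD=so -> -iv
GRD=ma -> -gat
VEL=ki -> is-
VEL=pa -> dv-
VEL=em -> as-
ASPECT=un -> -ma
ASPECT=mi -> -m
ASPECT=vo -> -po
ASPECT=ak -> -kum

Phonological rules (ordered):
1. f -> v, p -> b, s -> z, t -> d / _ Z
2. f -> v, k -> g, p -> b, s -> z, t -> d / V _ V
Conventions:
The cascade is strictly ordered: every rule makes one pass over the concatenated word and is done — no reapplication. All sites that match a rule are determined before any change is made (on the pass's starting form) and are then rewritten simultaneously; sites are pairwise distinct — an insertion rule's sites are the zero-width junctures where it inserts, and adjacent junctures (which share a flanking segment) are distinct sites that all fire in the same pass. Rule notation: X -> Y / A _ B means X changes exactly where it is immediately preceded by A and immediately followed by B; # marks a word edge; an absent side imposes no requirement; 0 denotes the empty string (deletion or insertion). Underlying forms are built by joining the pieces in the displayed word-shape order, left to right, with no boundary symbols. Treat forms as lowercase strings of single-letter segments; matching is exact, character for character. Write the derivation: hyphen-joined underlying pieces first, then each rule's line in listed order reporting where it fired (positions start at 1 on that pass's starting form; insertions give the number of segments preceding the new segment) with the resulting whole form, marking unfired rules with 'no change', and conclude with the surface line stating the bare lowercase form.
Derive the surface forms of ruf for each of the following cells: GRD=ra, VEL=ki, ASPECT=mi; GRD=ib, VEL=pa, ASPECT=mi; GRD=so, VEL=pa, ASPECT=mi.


cell GRD=ra, VEL=ki, ASPECT=mi:
underlying: is-ruf-gev-m
1. f -> v, p -> b, s -> z, t -> d / _ Z: fires at position(s) 5: isruvgevm
2. f -> v, k -> g, p -> b, s -> z, t -> d / V _ V: no change
surface: isruvgevm

cell GRD=ib, VEL=pa, ASPECT=mi:
underlying: dv-ruf-vok-m
1. f -> v, p -> b, s -> z, t -> d / _ Z: fires at position(s) 5: dvruvvokm
2. f -> v, k -> g, p -> b, s -> z, t -> d / V _ V: no change
surface: dvruvvokm

cell GRD=so, VEL=pa, ASPECT=mi:
underlying: dv-ruf-iv-m
1. f -> v, p -> b, s -> z, t -> d / _ Z: no change
2. f -> v, k -> g, p -> b, s -> z, t -> d / V _ V: fires at position(s) 5: dvruvivm
surface: dvruvivm
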